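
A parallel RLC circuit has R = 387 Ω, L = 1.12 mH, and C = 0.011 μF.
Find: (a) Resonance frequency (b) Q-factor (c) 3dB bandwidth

Step 1 — Resonance: ω₀ = 1/√(LC) = 1/√(0.00112·1.1e-08) = 2.849e+05 rad/s.
Step 2 — f₀ = ω₀/(2π) = 4.534e+04 Hz.
Step 3 — Parallel Q: Q = R/(ω₀L) = 387/(2.849e+05·0.00112) = 1.213.
Step 4 — Bandwidth: Δω = ω₀/Q = 2.349e+05 rad/s; BW = Δω/(2π) = 3.739e+04 Hz.

(a) f₀ = 4.534e+04 Hz  (b) Q = 1.213  (c) BW = 3.739e+04 Hz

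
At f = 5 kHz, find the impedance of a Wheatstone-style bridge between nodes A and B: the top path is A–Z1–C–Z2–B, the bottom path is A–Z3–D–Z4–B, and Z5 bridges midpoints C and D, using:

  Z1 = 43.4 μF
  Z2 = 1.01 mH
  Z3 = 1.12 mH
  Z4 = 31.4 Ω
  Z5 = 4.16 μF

Step 1 — Angular frequency: ω = 2π·f = 2π·5000 = 3.142e+04 rad/s.
Step 2 — Component impedances:
  Z1: Z = 1/(jωC) = -j/(ω·C) = 0 - j0.7334 Ω
  Z2: Z = jωL = j·3.142e+04·0.00101 = 0 + j31.73 Ω
  Z3: Z = jωL = j·3.142e+04·0.00112 = 0 + j35.19 Ω
  Z4: Z = R = 31.4 Ω
  Z5: Z = 1/(jωC) = -j/(ω·C) = 0 - j7.652 Ω
Step 3 — Bridge requires nodal analysis (the Z5 bridge couples midpoints C and D, so the two paths cannot be reduced to a simple series/parallel combination). Setting node B to ground and injecting 1 A at node A, the 3-node admittance system at A, C, D solves to V_A = Z_AB = 21.86 + j15.73 Ω = 26.93∠35.7° Ω.

Z = 21.86 + j15.73 Ω = 26.93∠35.7° Ω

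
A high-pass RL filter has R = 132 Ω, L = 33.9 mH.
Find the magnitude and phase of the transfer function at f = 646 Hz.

Step 1 — Angular frequency: ω = 2π·646 = 4059 rad/s.
Step 2 — Transfer function: H(jω) = jωL/(R + jωL).
Step 3 — Numerator jωL = j·137.6; denominator R + jωL = 132 + j137.6.
Step 4 — H = 0.5208 + j0.4996.
Step 5 — Magnitude: |H| = 0.7216 (-2.8 dB); phase: φ = 43.8°.

|H| = 0.7216 (-2.8 dB), φ = 43.8°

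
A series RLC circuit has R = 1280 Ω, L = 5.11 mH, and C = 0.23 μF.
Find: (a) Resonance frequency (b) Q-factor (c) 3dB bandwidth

Step 1 — Resonance condition Im(Z)=0 gives ω₀ = 1/√(LC).
Step 2 — ω₀ = 1/√(0.00511·2.3e-07) = 2.917e+04 rad/s.
Step 3 — f₀ = ω₀/(2π) = 4642 Hz.
Step 4 — Series Q: Q = ω₀L/R = 2.917e+04·0.00511/1280 = 0.1164.
Step 5 — 3dB bandwidth: Δω = ω₀/Q = 2.505e+05 rad/s; BW = Δω/(2π) = 3.987e+04 Hz.

(a) f₀ = 4642 Hz  (b) Q = 0.1164  (c) BW = 3.987e+04 Hz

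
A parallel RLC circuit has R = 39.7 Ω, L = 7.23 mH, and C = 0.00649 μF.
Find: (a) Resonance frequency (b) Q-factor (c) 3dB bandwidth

Step 1 — Resonance: ω₀ = 1/√(LC) = 1/√(0.00723·6.49e-09) = 1.46e+05 rad/s.
Step 2 — f₀ = ω₀/(2π) = 2.323e+04 Hz.
Step 3 — Parallel Q: Q = R/(ω₀L) = 39.7/(1.46e+05·0.00723) = 0.03761.
Step 4 — Bandwidth: Δω = ω₀/Q = 3.881e+06 rad/s; BW = Δω/(2π) = 6.177e+05 Hz.

(a) f₀ = 2.323e+04 Hz  (b) Q = 0.03761  (c) BW = 6.177e+05 Hz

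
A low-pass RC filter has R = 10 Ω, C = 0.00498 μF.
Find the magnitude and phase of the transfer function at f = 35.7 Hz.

Step 1 — Angular frequency: ω = 2π·35.7 = 224.3 rad/s.
Step 2 — Transfer function: H(jω) = 1/(1 + jωRC).
Step 3 — Denominator: 1 + jωRC = 1 + j·224.3·10·4.98e-09 = 1 + j1.117e-05.
Step 4 — H = 1 - j1.117e-05.
Step 5 — Magnitude: |H| = 1 (-0.0 dB); phase: φ = -0.0°.

|H| = 1 (-0.0 dB), φ = -0.0°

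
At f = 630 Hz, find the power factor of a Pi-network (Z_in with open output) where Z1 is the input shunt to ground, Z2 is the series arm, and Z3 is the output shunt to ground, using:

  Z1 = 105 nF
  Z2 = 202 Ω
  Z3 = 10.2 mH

Step 1 — Angular frequency: ω = 2π·f = 2π·630 = 3958 rad/s.
Step 2 — Component impedances:
  Z1: Z = 1/(jωC) = -j/(ω·C) = 0 - j2406 Ω
  Z2: Z = R = 202 Ω
  Z3: Z = jωL = j·3958·0.0102 = 0 + j40.38 Ω
Step 3 — With open output, the series arm Z2 and the output shunt Z3 appear in series to ground: Z2 + Z3 = 202 + j40.38 Ω.
Step 4 — Parallel with input shunt Z1: Z_in = Z1 || (Z2 + Z3) = 207.4 + j23.35 Ω = 208.8∠6.4° Ω.
Step 5 — Power factor: PF = cos(φ) = Re(Z)/|Z| = 207.44/208.75 = 0.9937.
Step 6 — Type: Im(Z) = 23.35 ⇒ lagging (phase φ = 6.4°).

PF = 0.9937 (lagging, φ = 6.4°)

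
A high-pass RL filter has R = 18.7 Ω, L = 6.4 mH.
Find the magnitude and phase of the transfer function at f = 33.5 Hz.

Step 1 — Angular frequency: ω = 2π·33.5 = 210.5 rad/s.
Step 2 — Transfer function: H(jω) = jωL/(R + jωL).
Step 3 — Numerator jωL = j·1.347; denominator R + jωL = 18.7 + j1.347.
Step 4 — H = 0.005163 + j0.07167.
Step 5 — Magnitude: |H| = 0.07185 (-22.9 dB); phase: φ = 85.9°.

|H| = 0.07185 (-22.9 dB), φ = 85.9°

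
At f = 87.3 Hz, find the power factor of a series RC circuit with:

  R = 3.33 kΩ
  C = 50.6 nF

Step 1 — Angular frequency: ω = 2π·f = 2π·87.3 = 548.5 rad/s.
Step 2 — Component impedances:
  R: Z = R = 3330 Ω
  C: Z = 1/(jωC) = -j/(ω·C) = 0 - j3.603e+04 Ω
Step 3 — Series combination: Z_total = R + C = 3330 - j3.603e+04 Ω = 3.618e+04∠-84.7° Ω.
Step 4 — Power factor: PF = cos(φ) = Re(Z)/|Z| = 3330/36183 = 0.09203.
Step 5 — Type: Im(Z) = -3.603e+04 ⇒ leading (phase φ = -84.7°).

PF = 0.09203 (leading, φ = -84.7°)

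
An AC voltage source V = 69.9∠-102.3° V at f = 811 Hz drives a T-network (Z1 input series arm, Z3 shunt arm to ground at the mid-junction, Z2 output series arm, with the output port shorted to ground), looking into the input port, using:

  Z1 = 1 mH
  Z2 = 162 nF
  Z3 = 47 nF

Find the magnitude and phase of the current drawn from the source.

Step 1 — Angular frequency: ω = 2π·f = 2π·811 = 5096 rad/s.
Step 2 — Component impedances:
  Z1: Z = jωL = j·5096·0.001 = 0 + j5.096 Ω
  Z2: Z = 1/(jωC) = -j/(ω·C) = 0 - j1211 Ω
  Z3: Z = 1/(jωC) = -j/(ω·C) = 0 - j4175 Ω
Step 3 — With the output port shorted to ground, the output series arm Z2 runs from the junction to ground; the shunt arm Z3 also runs from the junction to ground. They appear in parallel: Z3 || Z2 = 0 - j939 Ω.
Step 4 — Series with input arm Z1: Z_in = Z1 + (Z3 || Z2) = 0 - j933.9 Ω = 933.9∠-90.0° Ω.
Step 5 — Source phasor: V = 69.9∠-102.3° V = -14.89 - j68.3 V.
Step 6 — Ohm's law: I = V / Z_total = (-14.89 - j68.3) / (0 - j933.9) = 0.07313 - j0.01595 A.
Step 7 — Convert to polar: |I| = 0.07485 A, ∠I = -12.3°.

I = 0.07485∠-12.3° A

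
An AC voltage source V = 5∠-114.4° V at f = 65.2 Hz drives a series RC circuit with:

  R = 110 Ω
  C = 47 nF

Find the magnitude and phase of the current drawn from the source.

Step 1 — Angular frequency: ω = 2π·f = 2π·65.2 = 409.7 rad/s.
Step 2 — Component impedances:
  R: Z = R = 110 Ω
  C: Z = 1/(jωC) = -j/(ω·C) = 0 - j5.194e+04 Ω
Step 3 — Series combination: Z_total = R + C = 110 - j5.194e+04 Ω = 5.194e+04∠-89.9° Ω.
Step 4 — Source phasor: V = 5∠-114.4° V = -2.066 - j4.553 V.
Step 5 — Ohm's law: I = V / Z_total = (-2.066 - j4.553) / (110 - j5.194e+04) = 8.759e-05 - j3.996e-05 A.
Step 6 — Convert to polar: |I| = 9.627e-05 A, ∠I = -24.5°.

I = 9.627e-05∠-24.5° A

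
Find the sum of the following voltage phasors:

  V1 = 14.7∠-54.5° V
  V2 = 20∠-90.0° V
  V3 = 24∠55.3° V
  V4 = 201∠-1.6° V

Step 1 — Convert each phasor to rectangular form:
  V1 = 14.7·(cos(-54.5°) + j·sin(-54.5°)) = 8.536 - j11.97 V
  V2 = 20·(cos(-90.0°) + j·sin(-90.0°)) = 0 - j20 V
  V3 = 24·(cos(55.3°) + j·sin(55.3°)) = 13.66 + j19.73 V
  V4 = 201·(cos(-1.6°) + j·sin(-1.6°)) = 200.9 - j5.612 V
Step 2 — Sum components: V_total = 223.1 - j17.85 V.
Step 3 — Convert to polar: |V_total| = 223.8 V, ∠V_total = -4.6°.

V_total = 223.8∠-4.6° V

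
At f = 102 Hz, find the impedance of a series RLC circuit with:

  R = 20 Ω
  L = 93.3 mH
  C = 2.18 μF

Step 1 — Angular frequency: ω = 2π·f = 2π·102 = 640.9 rad/s.
Step 2 — Component impedances:
  R: Z = R = 20 Ω
  L: Z = jωL = j·640.9·0.0933 = 0 + j59.79 Ω
  C: Z = 1/(jωC) = -j/(ω·C) = 0 - j715.8 Ω
Step 3 — Series combination: Z_total = R + L + C = 20 - j656 Ω = 656.3∠-88.3° Ω.

Z = 20 - j656 Ω = 656.3∠-88.3° Ω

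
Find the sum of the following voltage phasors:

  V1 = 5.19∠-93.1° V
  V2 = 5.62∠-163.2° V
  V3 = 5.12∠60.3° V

Step 1 — Convert each phasor to rectangular form:
  V1 = 5.19·(cos(-93.1°) + j·sin(-93.1°)) = -0.2807 - j5.182 V
  V2 = 5.62·(cos(-163.2°) + j·sin(-163.2°)) = -5.38 - j1.624 V
  V3 = 5.12·(cos(60.3°) + j·sin(60.3°)) = 2.537 + j4.447 V
Step 2 — Sum components: V_total = -3.124 - j2.359 V.
Step 3 — Convert to polar: |V_total| = 3.915 V, ∠V_total = -142.9°.

V_total = 3.915∠-142.9° V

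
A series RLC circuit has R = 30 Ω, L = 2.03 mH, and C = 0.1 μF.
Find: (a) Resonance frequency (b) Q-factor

Step 1 — Resonance condition Im(Z)=0 gives ω₀ = 1/√(LC).
Step 2 — ω₀ = 1/√(0.00203·1e-07) = 7.019e+04 rad/s.
Step 3 — f₀ = ω₀/(2π) = 1.117e+04 Hz.
Step 4 — Series Q: Q = ω₀L/R = 7.019e+04·0.00203/30 = 4.749.

(a) f₀ = 1.117e+04 Hz  (b) Q = 4.749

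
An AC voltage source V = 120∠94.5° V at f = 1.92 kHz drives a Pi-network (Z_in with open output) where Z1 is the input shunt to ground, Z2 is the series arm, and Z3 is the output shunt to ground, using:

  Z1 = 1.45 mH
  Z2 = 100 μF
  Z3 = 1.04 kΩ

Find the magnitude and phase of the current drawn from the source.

Step 1 — Angular frequency: ω = 2π·f = 2π·1920 = 1.206e+04 rad/s.
Step 2 — Component impedances:
  Z1: Z = jωL = j·1.206e+04·0.00145 = 0 + j17.49 Ω
  Z2: Z = 1/(jωC) = -j/(ω·C) = 0 - j0.8289 Ω
  Z3: Z = R = 1040 Ω
Step 3 — With open output, the series arm Z2 and the output shunt Z3 appear in series to ground: Z2 + Z3 = 1040 - j0.8289 Ω.
Step 4 — Parallel with input shunt Z1: Z_in = Z1 || (Z2 + Z3) = 0.2941 + j17.49 Ω = 17.49∠89.0° Ω.
Step 5 — Source phasor: V = 120∠94.5° V = -9.415 + j119.6 V.
Step 6 — Ohm's law: I = V / Z_total = (-9.415 + j119.6) / (0.2941 + j17.49) = 6.83 + j0.6533 A.
Step 7 — Convert to polar: |I| = 6.861 A, ∠I = 5.5°.

I = 6.861∠5.5° A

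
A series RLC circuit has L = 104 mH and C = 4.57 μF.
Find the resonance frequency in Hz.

Step 1 — Resonance condition Im(Z)=0 gives ω₀ = 1/√(LC).
Step 2 — ω₀ = 1/√(0.104·4.57e-06) = 1451 rad/s.
Step 3 — f₀ = ω₀/(2π) = 230.9 Hz.

f₀ = 230.9 Hz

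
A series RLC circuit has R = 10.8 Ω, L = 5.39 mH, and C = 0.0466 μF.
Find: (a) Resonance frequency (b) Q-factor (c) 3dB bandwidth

Step 1 — Resonance condition Im(Z)=0 gives ω₀ = 1/√(LC).
Step 2 — ω₀ = 1/√(0.00539·4.66e-08) = 6.31e+04 rad/s.
Step 3 — f₀ = ω₀/(2π) = 1.004e+04 Hz.
Step 4 — Series Q: Q = ω₀L/R = 6.31e+04·0.00539/10.8 = 31.49.
Step 5 — 3dB bandwidth: Δω = ω₀/Q = 2004 rad/s; BW = Δω/(2π) = 318.9 Hz.

(a) f₀ = 1.004e+04 Hz  (b) Q = 31.49  (c) BW = 318.9 Hz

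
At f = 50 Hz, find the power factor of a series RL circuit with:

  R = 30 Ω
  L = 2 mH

Step 1 — Angular frequency: ω = 2π·f = 2π·50 = 314.2 rad/s.
Step 2 — Component impedances:
  R: Z = R = 30 Ω
  L: Z = jωL = j·314.2·0.002 = 0 + j0.6283 Ω
Step 3 — Series combination: Z_total = R + L = 30 + j0.6283 Ω = 30.01∠1.2° Ω.
Step 4 — Power factor: PF = cos(φ) = Re(Z)/|Z| = 30/30.007 = 0.9998.
Step 5 — Type: Im(Z) = 0.6283 ⇒ lagging (phase φ = 1.2°).

PF = 0.9998 (lagging, φ = 1.2°)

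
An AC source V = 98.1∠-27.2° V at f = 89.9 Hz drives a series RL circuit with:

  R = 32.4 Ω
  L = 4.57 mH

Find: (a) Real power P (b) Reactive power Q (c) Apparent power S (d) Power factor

Step 1 — Angular frequency: ω = 2π·f = 2π·89.9 = 564.9 rad/s.
Step 2 — Component impedances:
  R: Z = R = 32.4 Ω
  L: Z = jωL = j·564.9·0.00457 = 0 + j2.581 Ω
Step 3 — Series combination: Z_total = R + L = 32.4 + j2.581 Ω = 32.5∠4.6° Ω.
Step 4 — Source phasor: V = 98.1∠-27.2° V = 87.25 - j44.84 V.
Step 5 — Current: I = V / Z = 2.566 - j1.588 A = 3.018∠-31.8° A.
Step 6 — Complex power: S = V·I* = 295.2 + j23.52 VA.
Step 7 — Real power: P = Re(S) = 295.2 W.
Step 8 — Reactive power: Q = Im(S) = 23.52 VAR.
Step 9 — Apparent power: |S| = 296.1 VA.
Step 10 — Power factor: PF = P/|S| = 0.9968 (lagging).

(a) P = 295.2 W  (b) Q = 23.52 VAR  (c) S = 296.1 VA  (d) PF = 0.9968 (lagging)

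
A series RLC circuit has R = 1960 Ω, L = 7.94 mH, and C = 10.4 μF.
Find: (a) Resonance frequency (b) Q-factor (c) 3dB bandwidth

Step 1 — Resonance condition Im(Z)=0 gives ω₀ = 1/√(LC).
Step 2 — ω₀ = 1/√(0.00794·1.04e-05) = 3480 rad/s.
Step 3 — f₀ = ω₀/(2π) = 553.9 Hz.
Step 4 — Series Q: Q = ω₀L/R = 3480·0.00794/1960 = 0.0141.
Step 5 — 3dB bandwidth: Δω = ω₀/Q = 2.469e+05 rad/s; BW = Δω/(2π) = 3.929e+04 Hz.

(a) f₀ = 553.9 Hz  (b) Q = 0.0141  (c) BW = 3.929e+04 Hz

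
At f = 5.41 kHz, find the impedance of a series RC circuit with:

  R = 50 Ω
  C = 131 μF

Step 1 — Angular frequency: ω = 2π·f = 2π·5410 = 3.399e+04 rad/s.
Step 2 — Component impedances:
  R: Z = R = 50 Ω
  C: Z = 1/(jωC) = -j/(ω·C) = 0 - j0.2246 Ω
Step 3 — Series combination: Z_total = R + C = 50 - j0.2246 Ω = 50∠-0.3° Ω.

Z = 50 - j0.2246 Ω = 50∠-0.3° Ω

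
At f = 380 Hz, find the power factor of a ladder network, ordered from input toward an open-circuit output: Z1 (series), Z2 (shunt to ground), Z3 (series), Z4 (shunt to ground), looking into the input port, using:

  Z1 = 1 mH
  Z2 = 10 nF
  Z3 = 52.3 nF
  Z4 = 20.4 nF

Step 1 — Angular frequency: ω = 2π·f = 2π·380 = 2388 rad/s.
Step 2 — Component impedances:
  Z1: Z = jωL = j·2388·0.001 = 0 + j2.388 Ω
  Z2: Z = 1/(jωC) = -j/(ω·C) = 0 - j4.188e+04 Ω
  Z3: Z = 1/(jωC) = -j/(ω·C) = 0 - j8008 Ω
  Z4: Z = 1/(jωC) = -j/(ω·C) = 0 - j2.053e+04 Ω
Step 3 — Ladder network (open output): work backward from the far end, alternating series and parallel combinations. Z_in = 0 - j1.697e+04 Ω = 1.697e+04∠-90.0° Ω.
Step 4 — Power factor: PF = cos(φ) = Re(Z)/|Z| = 0/1.697e+04 = 0.
Step 5 — Type: Im(Z) = -1.697e+04 ⇒ leading (phase φ = -90.0°).

PF = 0 (leading, φ = -90.0°)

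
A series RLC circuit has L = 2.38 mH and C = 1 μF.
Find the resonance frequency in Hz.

Step 1 — Resonance condition Im(Z)=0 gives ω₀ = 1/√(LC).
Step 2 — ω₀ = 1/√(0.00238·1e-06) = 2.05e+04 rad/s.
Step 3 — f₀ = ω₀/(2π) = 3262 Hz.

f₀ = 3262 Hz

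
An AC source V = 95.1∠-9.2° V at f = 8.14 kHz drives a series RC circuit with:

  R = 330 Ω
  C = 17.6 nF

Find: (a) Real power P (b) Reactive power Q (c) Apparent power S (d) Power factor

Step 1 — Angular frequency: ω = 2π·f = 2π·8140 = 5.115e+04 rad/s.
Step 2 — Component impedances:
  R: Z = R = 330 Ω
  C: Z = 1/(jωC) = -j/(ω·C) = 0 - j1111 Ω
Step 3 — Series combination: Z_total = R + C = 330 - j1111 Ω = 1159∠-73.5° Ω.
Step 4 — Source phasor: V = 95.1∠-9.2° V = 93.88 - j15.2 V.
Step 5 — Current: I = V / Z = 0.03564 + j0.07392 A = 0.08206∠64.3° A.
Step 6 — Complex power: S = V·I* = 2.222 - j7.481 VA.
Step 7 — Real power: P = Re(S) = 2.222 W.
Step 8 — Reactive power: Q = Im(S) = -7.481 VAR.
Step 9 — Apparent power: |S| = 7.804 VA.
Step 10 — Power factor: PF = P/|S| = 0.2848 (leading).

(a) P = 2.222 W  (b) Q = -7.481 VAR  (c) S = 7.804 VA  (d) PF = 0.2848 (leading)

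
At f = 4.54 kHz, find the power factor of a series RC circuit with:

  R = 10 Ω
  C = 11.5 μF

Step 1 — Angular frequency: ω = 2π·f = 2π·4540 = 2.853e+04 rad/s.
Step 2 — Component impedances:
  R: Z = R = 10 Ω
  C: Z = 1/(jωC) = -j/(ω·C) = 0 - j3.048 Ω
Step 3 — Series combination: Z_total = R + C = 10 - j3.048 Ω = 10.45∠-17.0° Ω.
Step 4 — Power factor: PF = cos(φ) = Re(Z)/|Z| = 10/10.4543 = 0.9565.
Step 5 — Type: Im(Z) = -3.048 ⇒ leading (phase φ = -17.0°).

PF = 0.9565 (leading, φ = -17.0°)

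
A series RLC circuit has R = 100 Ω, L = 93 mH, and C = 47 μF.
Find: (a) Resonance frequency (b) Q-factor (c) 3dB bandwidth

Step 1 — Resonance: ω₀ = 1/√(LC) = 1/√(0.093·4.7e-05) = 478.3 rad/s.
Step 2 — f₀ = ω₀/(2π) = 76.13 Hz.
Step 3 — Series Q: Q = ω₀L/R = 478.3·0.093/100 = 0.4448.
Step 4 — Bandwidth: Δω = ω₀/Q = 1075 rad/s; BW = Δω/(2π) = 171.1 Hz.

(a) f₀ = 76.13 Hz  (b) Q = 0.4448  (c) BW = 171.1 Hz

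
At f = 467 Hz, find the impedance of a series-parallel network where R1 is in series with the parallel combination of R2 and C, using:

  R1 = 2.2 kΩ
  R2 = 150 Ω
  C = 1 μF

Step 1 — Angular frequency: ω = 2π·f = 2π·467 = 2934 rad/s.
Step 2 — Component impedances:
  R1: Z = R = 2200 Ω
  R2: Z = R = 150 Ω
  C: Z = 1/(jωC) = -j/(ω·C) = 0 - j340.8 Ω
Step 3 — Parallel branch: R2 || C = 1/(1/R2 + 1/C) = 125.7 - j55.31 Ω.
Step 4 — Series with R1: Z_total = R1 + (R2 || C) = 2326 - j55.31 Ω = 2326∠-1.4° Ω.

Z = 2326 - j55.31 Ω = 2326∠-1.4° Ω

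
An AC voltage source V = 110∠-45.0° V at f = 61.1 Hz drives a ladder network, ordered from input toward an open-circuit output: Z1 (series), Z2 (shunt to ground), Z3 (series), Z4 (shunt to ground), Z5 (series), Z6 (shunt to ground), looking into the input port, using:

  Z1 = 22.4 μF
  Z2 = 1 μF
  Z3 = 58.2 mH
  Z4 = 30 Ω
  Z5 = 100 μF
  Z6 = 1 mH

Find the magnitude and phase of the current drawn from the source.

Step 1 — Angular frequency: ω = 2π·f = 2π·61.1 = 383.9 rad/s.
Step 2 — Component impedances:
  Z1: Z = 1/(jωC) = -j/(ω·C) = 0 - j116.3 Ω
  Z2: Z = 1/(jωC) = -j/(ω·C) = 0 - j2605 Ω
  Z3: Z = jωL = j·383.9·0.0582 = 0 + j22.34 Ω
  Z4: Z = R = 30 Ω
  Z5: Z = 1/(jωC) = -j/(ω·C) = 0 - j26.05 Ω
  Z6: Z = jωL = j·383.9·0.001 = 0 + j0.3839 Ω
Step 3 — Ladder network (open output): work backward from the far end, alternating series and parallel combinations. Z_in = 12.75 - j108.8 Ω = 109.5∠-83.3° Ω.
Step 4 — Source phasor: V = 110∠-45.0° V = 77.78 - j77.78 V.
Step 5 — Ohm's law: I = V / Z_total = (77.78 - j77.78) / (12.75 - j108.8) = 0.7878 + j0.6226 A.
Step 6 — Convert to polar: |I| = 1.004 A, ∠I = 38.3°.

I = 1.004∠38.3° A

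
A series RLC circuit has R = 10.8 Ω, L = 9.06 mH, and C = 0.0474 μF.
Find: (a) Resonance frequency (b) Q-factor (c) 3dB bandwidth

Step 1 — Resonance: ω₀ = 1/√(LC) = 1/√(0.00906·4.74e-08) = 4.826e+04 rad/s.
Step 2 — f₀ = ω₀/(2π) = 7680 Hz.
Step 3 — Series Q: Q = ω₀L/R = 4.826e+04·0.00906/10.8 = 40.48.
Step 4 — Bandwidth: Δω = ω₀/Q = 1192 rad/s; BW = Δω/(2π) = 189.7 Hz.

(a) f₀ = 7680 Hz  (b) Q = 40.48  (c) BW = 189.7 Hz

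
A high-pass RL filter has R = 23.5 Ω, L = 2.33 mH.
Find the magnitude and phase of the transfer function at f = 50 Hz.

Step 1 — Angular frequency: ω = 2π·50 = 314.2 rad/s.
Step 2 — Transfer function: H(jω) = jωL/(R + jωL).
Step 3 — Numerator jωL = j·0.732; denominator R + jωL = 23.5 + j0.732.
Step 4 — H = 0.0009693 + j0.03112.
Step 5 — Magnitude: |H| = 0.03113 (-30.1 dB); phase: φ = 88.2°.

|H| = 0.03113 (-30.1 dB), φ = 88.2°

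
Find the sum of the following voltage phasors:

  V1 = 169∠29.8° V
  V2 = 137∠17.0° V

Step 1 — Convert each phasor to rectangular form:
  V1 = 169·(cos(29.8°) + j·sin(29.8°)) = 146.7 + j83.99 V
  V2 = 137·(cos(17.0°) + j·sin(17.0°)) = 131 + j40.05 V
Step 2 — Sum components: V_total = 277.7 + j124 V.
Step 3 — Convert to polar: |V_total| = 304.1 V, ∠V_total = 24.1°.

V_total = 304.1∠24.1° V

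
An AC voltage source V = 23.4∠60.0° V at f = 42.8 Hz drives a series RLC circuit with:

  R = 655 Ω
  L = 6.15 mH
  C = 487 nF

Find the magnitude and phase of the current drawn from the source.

Step 1 — Angular frequency: ω = 2π·f = 2π·42.8 = 268.9 rad/s.
Step 2 — Component impedances:
  R: Z = R = 655 Ω
  L: Z = jωL = j·268.9·0.00615 = 0 + j1.654 Ω
  C: Z = 1/(jωC) = -j/(ω·C) = 0 - j7636 Ω
Step 3 — Series combination: Z_total = R + L + C = 655 - j7634 Ω = 7662∠-85.1° Ω.
Step 4 — Source phasor: V = 23.4∠60.0° V = 11.7 + j20.26 V.
Step 5 — Ohm's law: I = V / Z_total = (11.7 + j20.26) / (655 - j7634) = -0.002505 + j0.001748 A.
Step 6 — Convert to polar: |I| = 0.003054 A, ∠I = 145.1°.

I = 0.003054∠145.1° A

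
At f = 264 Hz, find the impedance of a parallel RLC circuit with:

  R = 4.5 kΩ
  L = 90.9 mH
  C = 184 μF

Step 1 — Angular frequency: ω = 2π·f = 2π·264 = 1659 rad/s.
Step 2 — Component impedances:
  R: Z = R = 4500 Ω
  L: Z = jωL = j·1659·0.0909 = 0 + j150.8 Ω
  C: Z = 1/(jωC) = -j/(ω·C) = 0 - j3.276 Ω
Step 3 — Parallel combination: 1/Z_total = 1/R + 1/L + 1/C; Z_total = 0.002493 - j3.349 Ω = 3.349∠-90.0° Ω.

Z = 0.002493 - j3.349 Ω = 3.349∠-90.0° Ω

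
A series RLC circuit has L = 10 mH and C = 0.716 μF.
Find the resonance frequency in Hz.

Step 1 — Resonance condition Im(Z)=0 gives ω₀ = 1/√(LC).
Step 2 — ω₀ = 1/√(0.01·7.16e-07) = 1.182e+04 rad/s.
Step 3 — f₀ = ω₀/(2π) = 1881 Hz.

f₀ = 1881 Hz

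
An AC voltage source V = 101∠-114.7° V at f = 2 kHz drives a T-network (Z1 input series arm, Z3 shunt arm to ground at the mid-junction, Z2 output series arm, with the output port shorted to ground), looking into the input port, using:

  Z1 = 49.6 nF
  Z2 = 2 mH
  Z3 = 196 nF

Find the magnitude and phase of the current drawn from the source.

Step 1 — Angular frequency: ω = 2π·f = 2π·2000 = 1.257e+04 rad/s.
Step 2 — Component impedances:
  Z1: Z = 1/(jωC) = -j/(ω·C) = 0 - j1604 Ω
  Z2: Z = jωL = j·1.257e+04·0.002 = 0 + j25.13 Ω
  Z3: Z = 1/(jωC) = -j/(ω·C) = 0 - j406 Ω
Step 3 — With the output port shorted to ground, the output series arm Z2 runs from the junction to ground; the shunt arm Z3 also runs from the junction to ground. They appear in parallel: Z3 || Z2 = 0 + j26.79 Ω.
Step 4 — Series with input arm Z1: Z_in = Z1 + (Z3 || Z2) = 0 - j1578 Ω = 1578∠-90.0° Ω.
Step 5 — Source phasor: V = 101∠-114.7° V = -42.2 - j91.76 V.
Step 6 — Ohm's law: I = V / Z_total = (-42.2 - j91.76) / (0 - j1578) = 0.05816 - j0.02675 A.
Step 7 — Convert to polar: |I| = 0.06402 A, ∠I = -24.7°.

I = 0.06402∠-24.7° A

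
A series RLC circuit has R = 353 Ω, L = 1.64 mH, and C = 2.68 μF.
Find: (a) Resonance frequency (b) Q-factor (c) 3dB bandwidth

Step 1 — Resonance: ω₀ = 1/√(LC) = 1/√(0.00164·2.68e-06) = 1.508e+04 rad/s.
Step 2 — f₀ = ω₀/(2π) = 2401 Hz.
Step 3 — Series Q: Q = ω₀L/R = 1.508e+04·0.00164/353 = 0.07008.
Step 4 — Bandwidth: Δω = ω₀/Q = 2.152e+05 rad/s; BW = Δω/(2π) = 3.426e+04 Hz.

(a) f₀ = 2401 Hz  (b) Q = 0.07008  (c) BW = 3.426e+04 Hz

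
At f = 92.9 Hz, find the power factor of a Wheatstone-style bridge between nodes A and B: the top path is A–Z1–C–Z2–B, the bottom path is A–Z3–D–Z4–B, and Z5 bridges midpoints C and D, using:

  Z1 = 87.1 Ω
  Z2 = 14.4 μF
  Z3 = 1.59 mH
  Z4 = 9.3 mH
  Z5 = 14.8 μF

Step 1 — Angular frequency: ω = 2π·f = 2π·92.9 = 583.7 rad/s.
Step 2 — Component impedances:
  Z1: Z = R = 87.1 Ω
  Z2: Z = 1/(jωC) = -j/(ω·C) = 0 - j119 Ω
  Z3: Z = jωL = j·583.7·0.00159 = 0 + j0.9281 Ω
  Z4: Z = jωL = j·583.7·0.0093 = 0 + j5.428 Ω
  Z5: Z = 1/(jωC) = -j/(ω·C) = 0 - j115.8 Ω
Step 3 — Bridge requires nodal analysis (the Z5 bridge couples midpoints C and D, so the two paths cannot be reduced to a simple series/parallel combination). Setting node B to ground and injecting 1 A at node A, the 3-node admittance system at A, C, D solves to V_A = Z_AB = 0.1089 + j6.556 Ω = 6.556∠89.0° Ω.
Step 4 — Power factor: PF = cos(φ) = Re(Z)/|Z| = 0.1089/6.556 = 0.01661.
Step 5 — Type: Im(Z) = 6.556 ⇒ lagging (phase φ = 89.0°).

PF = 0.01661 (lagging, φ = 89.0°)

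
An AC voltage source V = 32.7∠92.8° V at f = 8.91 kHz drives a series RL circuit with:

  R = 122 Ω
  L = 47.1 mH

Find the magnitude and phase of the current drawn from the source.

Step 1 — Angular frequency: ω = 2π·f = 2π·8910 = 5.598e+04 rad/s.
Step 2 — Component impedances:
  R: Z = R = 122 Ω
  L: Z = jωL = j·5.598e+04·0.0471 = 0 + j2637 Ω
Step 3 — Series combination: Z_total = R + L = 122 + j2637 Ω = 2640∠87.4° Ω.
Step 4 — Source phasor: V = 32.7∠92.8° V = -1.597 + j32.66 V.
Step 5 — Ohm's law: I = V / Z_total = (-1.597 + j32.66) / (122 + j2637) = 0.01233 + j0.001176 A.
Step 6 — Convert to polar: |I| = 0.01239 A, ∠I = 5.4°.

I = 0.01239∠5.4° A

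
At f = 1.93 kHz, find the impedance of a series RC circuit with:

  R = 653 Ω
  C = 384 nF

Step 1 — Angular frequency: ω = 2π·f = 2π·1930 = 1.213e+04 rad/s.
Step 2 — Component impedances:
  R: Z = R = 653 Ω
  C: Z = 1/(jωC) = -j/(ω·C) = 0 - j214.7 Ω
Step 3 — Series combination: Z_total = R + C = 653 - j214.7 Ω = 687.4∠-18.2° Ω.

Z = 653 - j214.7 Ω = 687.4∠-18.2° Ω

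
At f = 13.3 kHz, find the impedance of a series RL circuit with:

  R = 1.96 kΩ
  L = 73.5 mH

Step 1 — Angular frequency: ω = 2π·f = 2π·1.33e+04 = 8.357e+04 rad/s.
Step 2 — Component impedances:
  R: Z = R = 1960 Ω
  L: Z = jωL = j·8.357e+04·0.0735 = 0 + j6142 Ω
Step 3 — Series combination: Z_total = R + L = 1960 + j6142 Ω = 6447∠72.3° Ω.

Z = 1960 + j6142 Ω = 6447∠72.3° Ω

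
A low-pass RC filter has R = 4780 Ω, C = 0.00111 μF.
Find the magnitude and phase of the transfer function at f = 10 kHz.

Step 1 — Angular frequency: ω = 2π·1e+04 = 6.283e+04 rad/s.
Step 2 — Transfer function: H(jω) = 1/(1 + jωRC).
Step 3 — Denominator: 1 + jωRC = 1 + j·6.283e+04·4780·1.11e-09 = 1 + j0.3334.
Step 4 — H = 0.9 - j0.3.
Step 5 — Magnitude: |H| = 0.9487 (-0.5 dB); phase: φ = -18.4°.

|H| = 0.9487 (-0.5 dB), φ = -18.4°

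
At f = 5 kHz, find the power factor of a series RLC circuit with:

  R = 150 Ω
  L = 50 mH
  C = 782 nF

Step 1 — Angular frequency: ω = 2π·f = 2π·5000 = 3.142e+04 rad/s.
Step 2 — Component impedances:
  R: Z = R = 150 Ω
  L: Z = jωL = j·3.142e+04·0.05 = 0 + j1571 Ω
  C: Z = 1/(jωC) = -j/(ω·C) = 0 - j40.7 Ω
Step 3 — Series combination: Z_total = R + L + C = 150 + j1530 Ω = 1537∠84.4° Ω.
Step 4 — Power factor: PF = cos(φ) = Re(Z)/|Z| = 150/1537.4 = 0.09757.
Step 5 — Type: Im(Z) = 1530 ⇒ lagging (phase φ = 84.4°).

PF = 0.09757 (lagging, φ = 84.4°)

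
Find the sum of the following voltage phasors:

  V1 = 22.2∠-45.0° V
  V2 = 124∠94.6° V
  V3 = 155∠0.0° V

Step 1 — Convert each phasor to rectangular form:
  V1 = 22.2·(cos(-45.0°) + j·sin(-45.0°)) = 15.7 - j15.7 V
  V2 = 124·(cos(94.6°) + j·sin(94.6°)) = -9.945 + j123.6 V
  V3 = 155·(cos(0.0°) + j·sin(0.0°)) = 155 V
Step 2 — Sum components: V_total = 160.8 + j107.9 V.
Step 3 — Convert to polar: |V_total| = 193.6 V, ∠V_total = 33.9°.

V_total = 193.6∠33.9° V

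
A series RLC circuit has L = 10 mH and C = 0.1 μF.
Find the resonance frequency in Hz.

Step 1 — Resonance condition Im(Z)=0 gives ω₀ = 1/√(LC).
Step 2 — ω₀ = 1/√(0.01·1e-07) = 3.162e+04 rad/s.
Step 3 — f₀ = ω₀/(2π) = 5033 Hz.

f₀ = 5033 Hz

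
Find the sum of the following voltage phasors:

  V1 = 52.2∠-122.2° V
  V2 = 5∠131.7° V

Step 1 — Convert each phasor to rectangular form:
  V1 = 52.2·(cos(-122.2°) + j·sin(-122.2°)) = -27.82 - j44.17 V
  V2 = 5·(cos(131.7°) + j·sin(131.7°)) = -3.326 + j3.733 V
Step 2 — Sum components: V_total = -31.14 - j40.44 V.
Step 3 — Convert to polar: |V_total| = 51.04 V, ∠V_total = -127.6°.

V_total = 51.04∠-127.6° V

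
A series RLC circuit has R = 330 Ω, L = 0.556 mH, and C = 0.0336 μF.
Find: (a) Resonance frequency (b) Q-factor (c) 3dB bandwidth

Step 1 — Resonance: ω₀ = 1/√(LC) = 1/√(0.000556·3.36e-08) = 2.314e+05 rad/s.
Step 2 — f₀ = ω₀/(2π) = 3.682e+04 Hz.
Step 3 — Series Q: Q = ω₀L/R = 2.314e+05·0.000556/330 = 0.3898.
Step 4 — Bandwidth: Δω = ω₀/Q = 5.935e+05 rad/s; BW = Δω/(2π) = 9.446e+04 Hz.

(a) f₀ = 3.682e+04 Hz  (b) Q = 0.3898  (c) BW = 9.446e+04 Hz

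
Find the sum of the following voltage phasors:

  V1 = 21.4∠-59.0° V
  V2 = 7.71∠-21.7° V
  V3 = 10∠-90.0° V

Step 1 — Convert each phasor to rectangular form:
  V1 = 21.4·(cos(-59.0°) + j·sin(-59.0°)) = 11.02 - j18.34 V
  V2 = 7.71·(cos(-21.7°) + j·sin(-21.7°)) = 7.164 - j2.851 V
  V3 = 10·(cos(-90.0°) + j·sin(-90.0°)) = 0 - j10 V
Step 2 — Sum components: V_total = 18.19 - j31.19 V.
Step 3 — Convert to polar: |V_total| = 36.11 V, ∠V_total = -59.8°.

V_total = 36.11∠-59.8° V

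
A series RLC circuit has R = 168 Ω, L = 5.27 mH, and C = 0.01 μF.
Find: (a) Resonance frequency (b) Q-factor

Step 1 — Resonance condition Im(Z)=0 gives ω₀ = 1/√(LC).
Step 2 — ω₀ = 1/√(0.00527·1e-08) = 1.378e+05 rad/s.
Step 3 — f₀ = ω₀/(2π) = 2.192e+04 Hz.
Step 4 — Series Q: Q = ω₀L/R = 1.378e+05·0.00527/168 = 4.321.

(a) f₀ = 2.192e+04 Hz  (b) Q = 4.321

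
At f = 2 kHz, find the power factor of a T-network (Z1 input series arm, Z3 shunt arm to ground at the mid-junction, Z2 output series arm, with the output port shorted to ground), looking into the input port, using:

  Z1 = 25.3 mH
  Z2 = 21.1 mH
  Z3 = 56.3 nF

Step 1 — Angular frequency: ω = 2π·f = 2π·2000 = 1.257e+04 rad/s.
Step 2 — Component impedances:
  Z1: Z = jωL = j·1.257e+04·0.0253 = 0 + j317.9 Ω
  Z2: Z = jωL = j·1.257e+04·0.0211 = 0 + j265.2 Ω
  Z3: Z = 1/(jωC) = -j/(ω·C) = 0 - j1413 Ω
Step 3 — With the output port shorted to ground, the output series arm Z2 runs from the junction to ground; the shunt arm Z3 also runs from the junction to ground. They appear in parallel: Z3 || Z2 = 0 + j326.4 Ω.
Step 4 — Series with input arm Z1: Z_in = Z1 + (Z3 || Z2) = 0 + j644.3 Ω = 644.3∠90.0° Ω.
Step 5 — Power factor: PF = cos(φ) = Re(Z)/|Z| = 0/644.3 = 0.
Step 6 — Type: Im(Z) = 644.3 ⇒ lagging (phase φ = 90.0°).

PF = 0 (lagging, φ = 90.0°)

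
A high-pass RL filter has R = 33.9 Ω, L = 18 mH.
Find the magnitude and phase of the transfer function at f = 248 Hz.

Step 1 — Angular frequency: ω = 2π·248 = 1558 rad/s.
Step 2 — Transfer function: H(jω) = jωL/(R + jωL).
Step 3 — Numerator jωL = j·28.05; denominator R + jωL = 33.9 + j28.05.
Step 4 — H = 0.4064 + j0.4912.
Step 5 — Magnitude: |H| = 0.6375 (-3.9 dB); phase: φ = 50.4°.

|H| = 0.6375 (-3.9 dB), φ = 50.4°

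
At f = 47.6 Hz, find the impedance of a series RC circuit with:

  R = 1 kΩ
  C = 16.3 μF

Step 1 — Angular frequency: ω = 2π·f = 2π·47.6 = 299.1 rad/s.
Step 2 — Component impedances:
  R: Z = R = 1000 Ω
  C: Z = 1/(jωC) = -j/(ω·C) = 0 - j205.1 Ω
Step 3 — Series combination: Z_total = R + C = 1000 - j205.1 Ω = 1021∠-11.6° Ω.

Z = 1000 - j205.1 Ω = 1021∠-11.6° Ω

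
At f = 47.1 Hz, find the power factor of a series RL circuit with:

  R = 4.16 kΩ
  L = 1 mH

Step 1 — Angular frequency: ω = 2π·f = 2π·47.1 = 295.9 rad/s.
Step 2 — Component impedances:
  R: Z = R = 4160 Ω
  L: Z = jωL = j·295.9·0.001 = 0 + j0.2959 Ω
Step 3 — Series combination: Z_total = R + L = 4160 + j0.2959 Ω = 4160∠0.0° Ω.
Step 4 — Power factor: PF = cos(φ) = Re(Z)/|Z| = 4160/4160 = 1.
Step 5 — Type: Im(Z) = 0.2959 ⇒ lagging (phase φ = 0.0°).

PF = 1 (lagging, φ = 0.0°)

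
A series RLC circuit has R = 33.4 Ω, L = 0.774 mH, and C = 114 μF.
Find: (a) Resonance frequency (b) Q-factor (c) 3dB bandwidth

Step 1 — Resonance condition Im(Z)=0 gives ω₀ = 1/√(LC).
Step 2 — ω₀ = 1/√(0.000774·0.000114) = 3366 rad/s.
Step 3 — f₀ = ω₀/(2π) = 535.8 Hz.
Step 4 — Series Q: Q = ω₀L/R = 3366·0.000774/33.4 = 0.07801.
Step 5 — 3dB bandwidth: Δω = ω₀/Q = 4.315e+04 rad/s; BW = Δω/(2π) = 6868 Hz.

(a) f₀ = 535.8 Hz  (b) Q = 0.07801  (c) BW = 6868 Hz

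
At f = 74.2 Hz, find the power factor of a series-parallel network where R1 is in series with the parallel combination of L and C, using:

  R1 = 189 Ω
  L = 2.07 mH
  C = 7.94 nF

Step 1 — Angular frequency: ω = 2π·f = 2π·74.2 = 466.2 rad/s.
Step 2 — Component impedances:
  R1: Z = R = 189 Ω
  L: Z = jωL = j·466.2·0.00207 = 0 + j0.9651 Ω
  C: Z = 1/(jωC) = -j/(ω·C) = 0 - j2.701e+05 Ω
Step 3 — Parallel branch: L || C = 1/(1/L + 1/C) = 0 + j0.9651 Ω.
Step 4 — Series with R1: Z_total = R1 + (L || C) = 189 + j0.9651 Ω = 189∠0.3° Ω.
Step 5 — Power factor: PF = cos(φ) = Re(Z)/|Z| = 189/189 = 1.
Step 6 — Type: Im(Z) = 0.9651 ⇒ lagging (phase φ = 0.3°).

PF = 1 (lagging, φ = 0.3°)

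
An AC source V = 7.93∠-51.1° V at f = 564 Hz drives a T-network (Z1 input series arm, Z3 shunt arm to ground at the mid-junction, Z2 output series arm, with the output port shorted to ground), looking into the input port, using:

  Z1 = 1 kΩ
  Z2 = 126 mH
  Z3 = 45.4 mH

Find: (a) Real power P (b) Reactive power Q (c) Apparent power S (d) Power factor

Step 1 — Angular frequency: ω = 2π·f = 2π·564 = 3544 rad/s.
Step 2 — Component impedances:
  Z1: Z = R = 1000 Ω
  Z2: Z = jωL = j·3544·0.126 = 0 + j446.5 Ω
  Z3: Z = jωL = j·3544·0.0454 = 0 + j160.9 Ω
Step 3 — With the output port shorted to ground, the output series arm Z2 runs from the junction to ground; the shunt arm Z3 also runs from the junction to ground. They appear in parallel: Z3 || Z2 = 0 + j118.3 Ω.
Step 4 — Series with input arm Z1: Z_in = Z1 + (Z3 || Z2) = 1000 + j118.3 Ω = 1007∠6.7° Ω.
Step 5 — Source phasor: V = 7.93∠-51.1° V = 4.98 - j6.171 V.
Step 6 — Current: I = V / Z = 0.004191 - j0.006667 A = 0.007875∠-57.8° A.
Step 7 — Complex power: S = V·I* = 0.06202 + j0.007335 VA.
Step 8 — Real power: P = Re(S) = 0.06202 W.
Step 9 — Reactive power: Q = Im(S) = 0.007335 VAR.
Step 10 — Apparent power: |S| = 0.06245 VA.
Step 11 — Power factor: PF = P/|S| = 0.9931 (lagging).

(a) P = 0.06202 W  (b) Q = 0.007335 VAR  (c) S = 0.06245 VA  (d) PF = 0.9931 (lagging)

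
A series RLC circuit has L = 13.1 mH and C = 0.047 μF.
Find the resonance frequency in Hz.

Step 1 — Resonance condition Im(Z)=0 gives ω₀ = 1/√(LC).
Step 2 — ω₀ = 1/√(0.0131·4.7e-08) = 4.03e+04 rad/s.
Step 3 — f₀ = ω₀/(2π) = 6414 Hz.

f₀ = 6414 Hz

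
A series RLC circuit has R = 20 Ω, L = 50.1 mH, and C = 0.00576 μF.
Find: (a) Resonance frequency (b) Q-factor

Step 1 — Resonance condition Im(Z)=0 gives ω₀ = 1/√(LC).
Step 2 — ω₀ = 1/√(0.0501·5.76e-09) = 5.887e+04 rad/s.
Step 3 — f₀ = ω₀/(2π) = 9369 Hz.
Step 4 — Series Q: Q = ω₀L/R = 5.887e+04·0.0501/20 = 147.5.

(a) f₀ = 9369 Hz  (b) Q = 147.5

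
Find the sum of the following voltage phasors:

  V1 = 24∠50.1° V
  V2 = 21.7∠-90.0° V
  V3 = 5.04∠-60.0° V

Step 1 — Convert each phasor to rectangular form:
  V1 = 24·(cos(50.1°) + j·sin(50.1°)) = 15.39 + j18.41 V
  V2 = 21.7·(cos(-90.0°) + j·sin(-90.0°)) = 0 - j21.7 V
  V3 = 5.04·(cos(-60.0°) + j·sin(-60.0°)) = 2.52 - j4.365 V
Step 2 — Sum components: V_total = 17.91 - j7.653 V.
Step 3 — Convert to polar: |V_total| = 19.48 V, ∠V_total = -23.1°.

V_total = 19.48∠-23.1° V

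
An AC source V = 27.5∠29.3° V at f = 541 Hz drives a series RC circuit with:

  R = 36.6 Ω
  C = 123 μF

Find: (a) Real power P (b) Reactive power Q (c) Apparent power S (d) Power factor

Step 1 — Angular frequency: ω = 2π·f = 2π·541 = 3399 rad/s.
Step 2 — Component impedances:
  R: Z = R = 36.6 Ω
  C: Z = 1/(jωC) = -j/(ω·C) = 0 - j2.392 Ω
Step 3 — Series combination: Z_total = R + C = 36.6 - j2.392 Ω = 36.68∠-3.7° Ω.
Step 4 — Source phasor: V = 27.5∠29.3° V = 23.98 + j13.46 V.
Step 5 — Current: I = V / Z = 0.6285 + j0.4088 A = 0.7498∠33.0° A.
Step 6 — Complex power: S = V·I* = 20.57 - j1.345 VA.
Step 7 — Real power: P = Re(S) = 20.57 W.
Step 8 — Reactive power: Q = Im(S) = -1.345 VAR.
Step 9 — Apparent power: |S| = 20.62 VA.
Step 10 — Power factor: PF = P/|S| = 0.9979 (leading).

(a) P = 20.57 W  (b) Q = -1.345 VAR  (c) S = 20.62 VA  (d) PF = 0.9979 (leading)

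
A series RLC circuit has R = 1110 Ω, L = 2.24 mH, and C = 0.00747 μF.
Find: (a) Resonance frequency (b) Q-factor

Step 1 — Resonance condition Im(Z)=0 gives ω₀ = 1/√(LC).
Step 2 — ω₀ = 1/√(0.00224·7.47e-09) = 2.445e+05 rad/s.
Step 3 — f₀ = ω₀/(2π) = 3.891e+04 Hz.
Step 4 — Series Q: Q = ω₀L/R = 2.445e+05·0.00224/1110 = 0.4933.

(a) f₀ = 3.891e+04 Hz  (b) Q = 0.4933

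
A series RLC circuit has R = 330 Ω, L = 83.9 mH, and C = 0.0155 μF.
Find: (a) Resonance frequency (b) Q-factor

Step 1 — Resonance condition Im(Z)=0 gives ω₀ = 1/√(LC).
Step 2 — ω₀ = 1/√(0.0839·1.55e-08) = 2.773e+04 rad/s.
Step 3 — f₀ = ω₀/(2π) = 4413 Hz.
Step 4 — Series Q: Q = ω₀L/R = 2.773e+04·0.0839/330 = 7.05.

(a) f₀ = 4413 Hz  (b) Q = 7.05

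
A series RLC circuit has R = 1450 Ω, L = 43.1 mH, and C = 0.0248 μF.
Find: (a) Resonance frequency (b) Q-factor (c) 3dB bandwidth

Step 1 — Resonance: ω₀ = 1/√(LC) = 1/√(0.0431·2.48e-08) = 3.059e+04 rad/s.
Step 2 — f₀ = ω₀/(2π) = 4868 Hz.
Step 3 — Series Q: Q = ω₀L/R = 3.059e+04·0.0431/1450 = 0.9092.
Step 4 — Bandwidth: Δω = ω₀/Q = 3.364e+04 rad/s; BW = Δω/(2π) = 5354 Hz.

(a) f₀ = 4868 Hz  (b) Q = 0.9092  (c) BW = 5354 Hz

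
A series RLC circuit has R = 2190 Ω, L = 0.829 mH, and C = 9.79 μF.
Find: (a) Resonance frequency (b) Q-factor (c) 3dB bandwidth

Step 1 — Resonance condition Im(Z)=0 gives ω₀ = 1/√(LC).
Step 2 — ω₀ = 1/√(0.000829·9.79e-06) = 1.11e+04 rad/s.
Step 3 — f₀ = ω₀/(2π) = 1767 Hz.
Step 4 — Series Q: Q = ω₀L/R = 1.11e+04·0.000829/2190 = 0.004202.
Step 5 — 3dB bandwidth: Δω = ω₀/Q = 2.642e+06 rad/s; BW = Δω/(2π) = 4.204e+05 Hz.

(a) f₀ = 1767 Hz  (b) Q = 0.004202  (c) BW = 4.204e+05 Hz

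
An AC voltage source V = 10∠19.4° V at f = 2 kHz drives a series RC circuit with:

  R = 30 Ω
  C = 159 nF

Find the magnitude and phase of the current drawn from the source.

Step 1 — Angular frequency: ω = 2π·f = 2π·2000 = 1.257e+04 rad/s.
Step 2 — Component impedances:
  R: Z = R = 30 Ω
  C: Z = 1/(jωC) = -j/(ω·C) = 0 - j500.5 Ω
Step 3 — Series combination: Z_total = R + C = 30 - j500.5 Ω = 501.4∠-86.6° Ω.
Step 4 — Source phasor: V = 10∠19.4° V = 9.432 + j3.322 V.
Step 5 — Ohm's law: I = V / Z_total = (9.432 + j3.322) / (30 - j500.5) = -0.005487 + j0.01918 A.
Step 6 — Convert to polar: |I| = 0.01994 A, ∠I = 106.0°.

I = 0.01994∠106.0° A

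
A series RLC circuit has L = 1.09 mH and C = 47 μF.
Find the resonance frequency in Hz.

Step 1 — Resonance condition Im(Z)=0 gives ω₀ = 1/√(LC).
Step 2 — ω₀ = 1/√(0.00109·4.7e-05) = 4418 rad/s.
Step 3 — f₀ = ω₀/(2π) = 703.2 Hz.

f₀ = 703.2 Hz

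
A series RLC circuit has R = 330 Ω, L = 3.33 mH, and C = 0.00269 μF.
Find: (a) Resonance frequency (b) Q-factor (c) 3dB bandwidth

Step 1 — Resonance: ω₀ = 1/√(LC) = 1/√(0.00333·2.69e-09) = 3.341e+05 rad/s.
Step 2 — f₀ = ω₀/(2π) = 5.318e+04 Hz.
Step 3 — Series Q: Q = ω₀L/R = 3.341e+05·0.00333/330 = 3.372.
Step 4 — Bandwidth: Δω = ω₀/Q = 9.91e+04 rad/s; BW = Δω/(2π) = 1.577e+04 Hz.

(a) f₀ = 5.318e+04 Hz  (b) Q = 3.372  (c) BW = 1.577e+04 Hz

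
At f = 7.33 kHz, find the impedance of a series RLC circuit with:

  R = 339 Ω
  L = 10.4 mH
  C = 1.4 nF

Step 1 — Angular frequency: ω = 2π·f = 2π·7330 = 4.606e+04 rad/s.
Step 2 — Component impedances:
  R: Z = R = 339 Ω
  L: Z = jωL = j·4.606e+04·0.0104 = 0 + j479 Ω
  C: Z = 1/(jωC) = -j/(ω·C) = 0 - j1.551e+04 Ω
Step 3 — Series combination: Z_total = R + L + C = 339 - j1.503e+04 Ω = 1.503e+04∠-88.7° Ω.

Z = 339 - j1.503e+04 Ω = 1.503e+04∠-88.7° Ω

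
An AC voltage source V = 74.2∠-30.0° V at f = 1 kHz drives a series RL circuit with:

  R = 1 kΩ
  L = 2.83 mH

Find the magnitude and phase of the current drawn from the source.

Step 1 — Angular frequency: ω = 2π·f = 2π·1000 = 6283 rad/s.
Step 2 — Component impedances:
  R: Z = R = 1000 Ω
  L: Z = jωL = j·6283·0.00283 = 0 + j17.78 Ω
Step 3 — Series combination: Z_total = R + L = 1000 + j17.78 Ω = 1000∠1.0° Ω.
Step 4 — Source phasor: V = 74.2∠-30.0° V = 64.26 - j37.1 V.
Step 5 — Ohm's law: I = V / Z_total = (64.26 - j37.1) / (1000 + j17.78) = 0.06358 - j0.03823 A.
Step 6 — Convert to polar: |I| = 0.07419 A, ∠I = -31.0°.

I = 0.07419∠-31.0° A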